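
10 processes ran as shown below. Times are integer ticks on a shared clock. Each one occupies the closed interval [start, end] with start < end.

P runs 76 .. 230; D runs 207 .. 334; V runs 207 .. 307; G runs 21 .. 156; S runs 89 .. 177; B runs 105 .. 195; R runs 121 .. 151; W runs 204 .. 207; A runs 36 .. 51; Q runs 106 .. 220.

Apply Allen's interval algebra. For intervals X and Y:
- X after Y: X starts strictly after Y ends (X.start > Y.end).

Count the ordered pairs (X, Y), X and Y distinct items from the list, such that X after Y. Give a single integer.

Checking all 90 ordered pairs for relation 'after'; matching pairs in alphabetical order:
(B, A): B after A ✓
(D, A): D after A ✓
(D, B): D after B ✓
(D, G): D after G ✓
(D, R): D after R ✓
(D, S): D after S ✓
(P, A): P after A ✓
(Q, A): Q after A ✓
(R, A): R after A ✓
(S, A): S after A ✓
(V, A): V after A ✓
(V, B): V after B ✓
(V, G): V after G ✓
(V, R): V after R ✓
(V, S): V after S ✓
(W, A): W after A ✓
(W, B): W after B ✓
(W, G): W after G ✓
(W, R): W after R ✓
(W, S): W after S ✓
Count: 20.

20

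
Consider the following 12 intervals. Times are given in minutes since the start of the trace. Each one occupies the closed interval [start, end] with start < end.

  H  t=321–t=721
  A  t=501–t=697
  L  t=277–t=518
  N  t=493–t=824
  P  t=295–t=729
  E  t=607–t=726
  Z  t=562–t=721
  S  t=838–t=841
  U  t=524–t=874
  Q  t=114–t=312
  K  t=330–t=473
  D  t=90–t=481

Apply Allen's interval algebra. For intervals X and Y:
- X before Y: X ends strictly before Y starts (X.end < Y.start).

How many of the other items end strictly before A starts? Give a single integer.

Target A = [t=501, t=697].
D [t=90, t=481] → before → counts.
E [t=607, t=726] → overlapped-by → no.
H [t=321, t=721] → contains → no.
K [t=330, t=473] → before → counts.
L [t=277, t=518] → overlaps → no.
N [t=493, t=824] → contains → no.
P [t=295, t=729] → contains → no.
Q [t=114, t=312] → before → counts.
S [t=838, t=841] → after → no.
U [t=524, t=874] → overlapped-by → no.
Z [t=562, t=721] → overlapped-by → no.
Total: 3.

3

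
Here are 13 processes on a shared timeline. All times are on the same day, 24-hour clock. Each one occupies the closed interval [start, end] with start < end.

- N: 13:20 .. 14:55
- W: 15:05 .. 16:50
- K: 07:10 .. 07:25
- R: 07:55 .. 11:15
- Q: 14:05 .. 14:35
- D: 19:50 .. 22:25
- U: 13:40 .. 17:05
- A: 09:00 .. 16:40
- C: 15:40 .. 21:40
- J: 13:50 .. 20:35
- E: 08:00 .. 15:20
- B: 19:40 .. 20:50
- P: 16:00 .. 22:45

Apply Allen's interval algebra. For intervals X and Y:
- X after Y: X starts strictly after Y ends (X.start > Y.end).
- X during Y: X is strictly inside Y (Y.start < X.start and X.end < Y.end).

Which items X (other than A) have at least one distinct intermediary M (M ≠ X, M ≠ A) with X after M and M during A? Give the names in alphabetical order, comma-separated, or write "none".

Target A = [09:00, 16:40].
Intermediaries M with M during A: N, Q.
Via N — items with X after N: B, C, D, P, W.
Via Q — items with X after Q: B, C, D, P, W.
Union: B, C, D, P, W.

B, C, D, P, W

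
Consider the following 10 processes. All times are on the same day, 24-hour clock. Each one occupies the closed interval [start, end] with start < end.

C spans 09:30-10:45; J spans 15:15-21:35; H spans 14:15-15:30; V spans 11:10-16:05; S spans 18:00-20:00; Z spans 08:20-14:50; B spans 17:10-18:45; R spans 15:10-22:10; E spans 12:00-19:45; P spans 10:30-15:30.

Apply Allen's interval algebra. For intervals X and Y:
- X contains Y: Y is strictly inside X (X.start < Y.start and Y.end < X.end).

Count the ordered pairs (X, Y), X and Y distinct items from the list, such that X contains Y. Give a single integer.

Checking all 90 ordered pairs for relation 'contains'; matching pairs in alphabetical order:
(E, B): E contains B ✓
(E, H): E contains H ✓
(J, B): J contains B ✓
(J, S): J contains S ✓
(R, B): R contains B ✓
(R, J): R contains J ✓
(R, S): R contains S ✓
(V, H): V contains H ✓
(Z, C): Z contains C ✓
Count: 9.

9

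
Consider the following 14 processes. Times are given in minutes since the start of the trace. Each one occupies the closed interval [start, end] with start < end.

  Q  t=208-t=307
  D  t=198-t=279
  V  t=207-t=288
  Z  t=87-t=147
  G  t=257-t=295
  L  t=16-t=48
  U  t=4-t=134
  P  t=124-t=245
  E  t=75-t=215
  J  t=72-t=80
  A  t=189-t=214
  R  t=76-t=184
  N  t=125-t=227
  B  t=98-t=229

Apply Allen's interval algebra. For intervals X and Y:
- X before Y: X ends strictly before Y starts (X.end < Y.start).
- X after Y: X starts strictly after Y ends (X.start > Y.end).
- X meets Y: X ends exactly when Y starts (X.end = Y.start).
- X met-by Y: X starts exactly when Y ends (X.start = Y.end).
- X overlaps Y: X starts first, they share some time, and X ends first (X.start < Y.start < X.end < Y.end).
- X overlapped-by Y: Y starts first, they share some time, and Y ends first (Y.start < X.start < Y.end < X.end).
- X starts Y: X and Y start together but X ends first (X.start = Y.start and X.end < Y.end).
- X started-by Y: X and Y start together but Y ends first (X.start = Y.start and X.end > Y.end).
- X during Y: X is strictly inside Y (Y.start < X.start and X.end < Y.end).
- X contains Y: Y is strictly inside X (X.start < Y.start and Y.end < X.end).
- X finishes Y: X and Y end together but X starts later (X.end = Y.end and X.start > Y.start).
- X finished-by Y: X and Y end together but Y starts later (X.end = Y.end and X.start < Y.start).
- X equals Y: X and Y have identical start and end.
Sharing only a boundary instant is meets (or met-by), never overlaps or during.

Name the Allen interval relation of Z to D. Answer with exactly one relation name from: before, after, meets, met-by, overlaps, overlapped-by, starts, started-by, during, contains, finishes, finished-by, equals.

before

Z = [t=87, t=147]; D = [t=198, t=279].
Compare endpoints: Z.start < D.start, Z.start < D.end, Z.end < D.start, Z.end < D.end.
That pattern is 'before'.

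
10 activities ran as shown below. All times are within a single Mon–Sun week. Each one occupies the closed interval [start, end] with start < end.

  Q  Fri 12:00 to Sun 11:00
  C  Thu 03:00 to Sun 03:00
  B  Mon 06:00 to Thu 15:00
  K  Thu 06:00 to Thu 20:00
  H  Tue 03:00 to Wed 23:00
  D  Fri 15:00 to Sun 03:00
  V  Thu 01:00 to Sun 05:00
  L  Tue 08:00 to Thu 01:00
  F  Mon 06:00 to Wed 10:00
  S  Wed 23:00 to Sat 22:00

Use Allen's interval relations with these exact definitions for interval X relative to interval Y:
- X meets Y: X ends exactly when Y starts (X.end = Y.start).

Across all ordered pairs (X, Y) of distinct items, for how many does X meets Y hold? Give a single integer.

Checking all 90 ordered pairs for relation 'meets'; matching pairs in alphabetical order:
(H, S): H meets S ✓
(L, V): L meets V ✓
Count: 2.

2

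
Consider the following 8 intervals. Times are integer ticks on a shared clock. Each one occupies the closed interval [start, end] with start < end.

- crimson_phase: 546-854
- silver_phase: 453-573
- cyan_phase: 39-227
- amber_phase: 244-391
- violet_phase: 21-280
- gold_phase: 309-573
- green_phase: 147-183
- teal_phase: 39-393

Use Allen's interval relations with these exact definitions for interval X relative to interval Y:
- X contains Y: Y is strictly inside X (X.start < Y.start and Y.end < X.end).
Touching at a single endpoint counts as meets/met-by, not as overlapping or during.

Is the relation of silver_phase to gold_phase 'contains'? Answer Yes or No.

silver_phase = [453, 573], gold_phase = [309, 573].
Actual relation of silver_phase to gold_phase: finishes.
Asked whether 'contains' holds → No.

No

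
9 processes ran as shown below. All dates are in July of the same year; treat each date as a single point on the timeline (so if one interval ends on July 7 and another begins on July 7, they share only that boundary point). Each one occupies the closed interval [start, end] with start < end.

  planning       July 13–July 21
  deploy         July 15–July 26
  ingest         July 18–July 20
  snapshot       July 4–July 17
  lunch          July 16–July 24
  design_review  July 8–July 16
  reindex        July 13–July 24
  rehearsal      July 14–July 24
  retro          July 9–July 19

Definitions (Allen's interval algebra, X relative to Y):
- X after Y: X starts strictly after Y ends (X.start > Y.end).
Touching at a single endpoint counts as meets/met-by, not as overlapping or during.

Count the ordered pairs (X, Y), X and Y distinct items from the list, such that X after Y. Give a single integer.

2

Checking all 72 ordered pairs for relation 'after'; matching pairs in alphabetical order:
(ingest, design_review): ingest after design_review ✓
(ingest, snapshot): ingest after snapshot ✓
Count: 2.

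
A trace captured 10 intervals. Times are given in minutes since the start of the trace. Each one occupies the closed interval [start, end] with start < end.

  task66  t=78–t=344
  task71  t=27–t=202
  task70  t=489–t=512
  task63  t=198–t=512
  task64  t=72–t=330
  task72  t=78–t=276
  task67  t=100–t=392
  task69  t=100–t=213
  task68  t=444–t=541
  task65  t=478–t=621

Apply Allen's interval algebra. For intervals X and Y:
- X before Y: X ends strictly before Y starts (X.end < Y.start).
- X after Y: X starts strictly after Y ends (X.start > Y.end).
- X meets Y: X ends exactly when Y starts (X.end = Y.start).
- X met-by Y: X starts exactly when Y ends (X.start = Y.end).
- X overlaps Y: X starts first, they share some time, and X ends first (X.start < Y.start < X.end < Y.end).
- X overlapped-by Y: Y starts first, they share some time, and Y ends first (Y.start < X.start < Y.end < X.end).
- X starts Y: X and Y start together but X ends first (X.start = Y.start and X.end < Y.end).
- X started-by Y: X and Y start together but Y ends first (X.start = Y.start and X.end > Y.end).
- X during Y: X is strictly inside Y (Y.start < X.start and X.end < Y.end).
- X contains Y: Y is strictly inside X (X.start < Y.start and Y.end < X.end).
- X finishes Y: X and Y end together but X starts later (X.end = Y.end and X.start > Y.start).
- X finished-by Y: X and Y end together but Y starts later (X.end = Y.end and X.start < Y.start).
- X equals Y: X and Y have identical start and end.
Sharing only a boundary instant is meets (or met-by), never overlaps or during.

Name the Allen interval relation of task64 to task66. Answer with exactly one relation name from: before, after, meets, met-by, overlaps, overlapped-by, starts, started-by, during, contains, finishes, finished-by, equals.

task64 = [t=72, t=330]; task66 = [t=78, t=344].
Compare endpoints: task64.start < task66.start, task64.start < task66.end, task64.end > task66.start, task64.end < task66.end.
That pattern is 'overlaps'.

overlaps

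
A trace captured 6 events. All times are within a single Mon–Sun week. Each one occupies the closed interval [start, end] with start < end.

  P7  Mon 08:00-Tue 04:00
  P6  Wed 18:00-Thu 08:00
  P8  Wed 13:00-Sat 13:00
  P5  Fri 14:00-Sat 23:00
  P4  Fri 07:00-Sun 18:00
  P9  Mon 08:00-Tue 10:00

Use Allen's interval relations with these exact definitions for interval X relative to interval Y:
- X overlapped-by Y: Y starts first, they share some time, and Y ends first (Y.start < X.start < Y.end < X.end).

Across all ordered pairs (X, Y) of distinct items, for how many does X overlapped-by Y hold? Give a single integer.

Checking all 30 ordered pairs for relation 'overlapped-by'; matching pairs in alphabetical order:
(P4, P8): P4 overlapped-by P8 ✓
(P5, P8): P5 overlapped-by P8 ✓
Count: 2.

2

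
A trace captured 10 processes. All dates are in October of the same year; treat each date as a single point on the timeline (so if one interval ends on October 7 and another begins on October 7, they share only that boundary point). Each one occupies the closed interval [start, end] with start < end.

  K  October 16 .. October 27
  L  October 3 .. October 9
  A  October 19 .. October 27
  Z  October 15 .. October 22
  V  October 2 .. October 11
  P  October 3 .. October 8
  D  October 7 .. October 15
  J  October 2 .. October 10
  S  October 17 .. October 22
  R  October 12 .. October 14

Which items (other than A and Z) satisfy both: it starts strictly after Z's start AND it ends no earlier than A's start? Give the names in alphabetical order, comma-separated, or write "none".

K, S

Conditions: its start is strictly after Z's start (X.start > October 15) AND its end is no earlier than A's start (X.end >= October 19).
D: start October 7 > October 15? ✗; end October 15 >= October 19? ✗ → no.
J: start October 2 > October 15? ✗; end October 10 >= October 19? ✗ → no.
K: start October 16 > October 15? ✓; end October 27 >= October 19? ✓ → yes.
L: start October 3 > October 15? ✗; end October 9 >= October 19? ✗ → no.
P: start October 3 > October 15? ✗; end October 8 >= October 19? ✗ → no.
R: start October 12 > October 15? ✗; end October 14 >= October 19? ✗ → no.
S: start October 17 > October 15? ✓; end October 22 >= October 19? ✓ → yes.
V: start October 2 > October 15? ✗; end October 11 >= October 19? ✗ → no.
Result: K, S.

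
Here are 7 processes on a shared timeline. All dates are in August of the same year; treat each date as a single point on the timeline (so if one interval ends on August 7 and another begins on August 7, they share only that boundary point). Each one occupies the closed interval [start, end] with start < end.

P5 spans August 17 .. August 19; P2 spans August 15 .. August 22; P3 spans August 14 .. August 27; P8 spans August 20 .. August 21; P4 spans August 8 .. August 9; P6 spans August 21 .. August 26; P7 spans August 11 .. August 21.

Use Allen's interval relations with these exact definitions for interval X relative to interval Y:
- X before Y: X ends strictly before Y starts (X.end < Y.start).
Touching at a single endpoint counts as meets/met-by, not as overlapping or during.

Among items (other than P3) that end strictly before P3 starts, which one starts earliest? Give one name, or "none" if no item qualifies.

P4

Target P3 = [August 14, August 27].
P2 [August 15, August 22] → during → excluded.
P4 [August 8, August 9] → before → candidate.
P5 [August 17, August 19] → during → excluded.
P6 [August 21, August 26] → during → excluded.
P7 [August 11, August 21] → overlaps → excluded.
P8 [August 20, August 21] → during → excluded.
Among candidates, earliest start is August 8 → P4.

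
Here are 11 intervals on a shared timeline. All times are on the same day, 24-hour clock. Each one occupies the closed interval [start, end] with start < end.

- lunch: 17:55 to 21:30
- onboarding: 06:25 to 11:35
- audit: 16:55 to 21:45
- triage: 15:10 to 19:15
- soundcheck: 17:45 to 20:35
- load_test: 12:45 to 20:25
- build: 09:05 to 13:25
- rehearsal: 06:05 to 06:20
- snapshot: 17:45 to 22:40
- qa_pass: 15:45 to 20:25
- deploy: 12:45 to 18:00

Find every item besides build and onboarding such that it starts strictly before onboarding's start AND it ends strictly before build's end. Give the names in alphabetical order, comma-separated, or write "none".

rehearsal

Conditions: its start is strictly before onboarding's start (X.start < 06:25) AND its end is strictly before build's end (X.end < 13:25).
audit: start 16:55 < 06:25? ✗; end 21:45 < 13:25? ✗ → no.
deploy: start 12:45 < 06:25? ✗; end 18:00 < 13:25? ✗ → no.
load_test: start 12:45 < 06:25? ✗; end 20:25 < 13:25? ✗ → no.
lunch: start 17:55 < 06:25? ✗; end 21:30 < 13:25? ✗ → no.
qa_pass: start 15:45 < 06:25? ✗; end 20:25 < 13:25? ✗ → no.
rehearsal: start 06:05 < 06:25? ✓; end 06:20 < 13:25? ✓ → yes.
snapshot: start 17:45 < 06:25? ✗; end 22:40 < 13:25? ✗ → no.
soundcheck: start 17:45 < 06:25? ✗; end 20:35 < 13:25? ✗ → no.
triage: start 15:10 < 06:25? ✗; end 19:15 < 13:25? ✗ → no.
Result: rehearsal.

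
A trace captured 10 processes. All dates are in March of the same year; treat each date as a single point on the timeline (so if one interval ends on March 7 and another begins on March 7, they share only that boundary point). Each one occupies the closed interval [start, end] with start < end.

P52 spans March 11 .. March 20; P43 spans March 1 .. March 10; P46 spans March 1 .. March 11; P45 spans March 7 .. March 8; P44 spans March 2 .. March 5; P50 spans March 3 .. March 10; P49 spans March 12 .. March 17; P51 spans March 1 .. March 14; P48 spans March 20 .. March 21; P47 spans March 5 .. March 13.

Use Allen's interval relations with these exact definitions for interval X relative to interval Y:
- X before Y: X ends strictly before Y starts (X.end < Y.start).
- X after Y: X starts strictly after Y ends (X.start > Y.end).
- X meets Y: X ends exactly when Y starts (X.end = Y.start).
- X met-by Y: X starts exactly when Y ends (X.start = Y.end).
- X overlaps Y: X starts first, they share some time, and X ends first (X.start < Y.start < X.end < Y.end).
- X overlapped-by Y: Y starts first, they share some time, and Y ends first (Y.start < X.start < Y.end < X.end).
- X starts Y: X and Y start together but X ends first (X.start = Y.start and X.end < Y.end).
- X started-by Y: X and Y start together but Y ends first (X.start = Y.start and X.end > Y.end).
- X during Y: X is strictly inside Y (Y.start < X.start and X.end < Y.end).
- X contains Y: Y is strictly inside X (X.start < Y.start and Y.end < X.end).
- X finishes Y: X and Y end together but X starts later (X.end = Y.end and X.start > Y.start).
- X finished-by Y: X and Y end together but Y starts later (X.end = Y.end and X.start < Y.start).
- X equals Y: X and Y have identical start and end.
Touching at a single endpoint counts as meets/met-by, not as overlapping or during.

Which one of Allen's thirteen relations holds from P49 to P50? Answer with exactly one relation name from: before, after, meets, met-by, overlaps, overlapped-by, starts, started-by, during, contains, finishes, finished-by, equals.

after

P49 = [March 12, March 17]; P50 = [March 3, March 10].
Compare endpoints: P49.start > P50.start, P49.start > P50.end, P49.end > P50.start, P49.end > P50.end.
That pattern is 'after'.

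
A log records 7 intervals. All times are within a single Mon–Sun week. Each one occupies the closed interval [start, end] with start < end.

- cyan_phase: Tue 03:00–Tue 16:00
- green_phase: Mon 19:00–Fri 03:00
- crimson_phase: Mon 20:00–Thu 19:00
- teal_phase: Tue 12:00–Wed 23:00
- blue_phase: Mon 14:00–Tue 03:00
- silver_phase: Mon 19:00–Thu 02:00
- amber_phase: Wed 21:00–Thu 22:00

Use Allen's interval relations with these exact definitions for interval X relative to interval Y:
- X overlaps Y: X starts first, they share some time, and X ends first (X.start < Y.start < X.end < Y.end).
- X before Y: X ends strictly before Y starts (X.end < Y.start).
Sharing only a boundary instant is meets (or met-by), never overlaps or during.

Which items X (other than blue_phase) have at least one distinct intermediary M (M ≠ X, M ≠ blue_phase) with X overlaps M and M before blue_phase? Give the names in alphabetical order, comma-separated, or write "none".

Target blue_phase = [Mon 14:00, Tue 03:00].
Intermediaries M with M before blue_phase: none.
Union: none.

none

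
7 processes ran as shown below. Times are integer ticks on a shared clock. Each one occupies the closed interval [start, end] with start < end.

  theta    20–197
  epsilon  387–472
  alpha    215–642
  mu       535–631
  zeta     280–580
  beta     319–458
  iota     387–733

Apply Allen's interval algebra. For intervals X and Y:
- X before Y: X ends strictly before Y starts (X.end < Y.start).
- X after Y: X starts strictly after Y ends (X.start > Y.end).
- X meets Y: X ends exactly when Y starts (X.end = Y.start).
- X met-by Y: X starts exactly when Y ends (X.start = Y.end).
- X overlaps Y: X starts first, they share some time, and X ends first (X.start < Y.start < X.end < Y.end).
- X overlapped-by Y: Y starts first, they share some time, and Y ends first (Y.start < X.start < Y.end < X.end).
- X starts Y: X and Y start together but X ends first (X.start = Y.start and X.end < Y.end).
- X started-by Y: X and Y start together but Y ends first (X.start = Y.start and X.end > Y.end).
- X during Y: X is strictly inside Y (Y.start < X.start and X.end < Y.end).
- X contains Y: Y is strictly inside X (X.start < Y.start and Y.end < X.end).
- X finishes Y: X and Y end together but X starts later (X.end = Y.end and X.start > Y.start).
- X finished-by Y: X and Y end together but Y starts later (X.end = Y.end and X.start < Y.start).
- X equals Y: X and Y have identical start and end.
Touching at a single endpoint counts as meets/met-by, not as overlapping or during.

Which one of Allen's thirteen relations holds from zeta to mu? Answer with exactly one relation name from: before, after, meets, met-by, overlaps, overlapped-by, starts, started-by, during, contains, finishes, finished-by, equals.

zeta = [280, 580]; mu = [535, 631].
Compare endpoints: zeta.start < mu.start, zeta.start < mu.end, zeta.end > mu.start, zeta.end < mu.end.
That pattern is 'overlaps'.

overlaps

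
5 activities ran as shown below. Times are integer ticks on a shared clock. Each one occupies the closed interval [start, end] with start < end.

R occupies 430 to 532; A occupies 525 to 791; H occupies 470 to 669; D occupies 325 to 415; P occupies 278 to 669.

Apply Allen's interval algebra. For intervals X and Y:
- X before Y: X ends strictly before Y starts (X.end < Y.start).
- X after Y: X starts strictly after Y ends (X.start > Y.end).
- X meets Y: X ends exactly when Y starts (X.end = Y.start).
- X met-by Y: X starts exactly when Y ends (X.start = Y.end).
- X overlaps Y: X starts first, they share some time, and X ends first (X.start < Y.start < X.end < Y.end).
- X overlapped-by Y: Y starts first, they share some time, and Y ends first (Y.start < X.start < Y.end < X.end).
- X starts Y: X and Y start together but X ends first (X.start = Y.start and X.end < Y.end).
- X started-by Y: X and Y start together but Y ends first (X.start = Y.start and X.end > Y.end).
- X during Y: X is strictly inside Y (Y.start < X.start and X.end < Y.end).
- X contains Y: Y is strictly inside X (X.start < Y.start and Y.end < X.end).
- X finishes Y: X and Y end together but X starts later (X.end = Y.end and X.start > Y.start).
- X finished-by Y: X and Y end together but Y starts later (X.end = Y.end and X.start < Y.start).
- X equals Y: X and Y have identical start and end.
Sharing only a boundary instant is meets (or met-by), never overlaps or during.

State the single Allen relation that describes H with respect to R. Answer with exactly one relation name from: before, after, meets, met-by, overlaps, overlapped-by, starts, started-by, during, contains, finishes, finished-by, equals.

H = [470, 669]; R = [430, 532].
Compare endpoints: H.start > R.start, H.start < R.end, H.end > R.start, H.end > R.end.
That pattern is 'overlapped-by'.

overlapped-by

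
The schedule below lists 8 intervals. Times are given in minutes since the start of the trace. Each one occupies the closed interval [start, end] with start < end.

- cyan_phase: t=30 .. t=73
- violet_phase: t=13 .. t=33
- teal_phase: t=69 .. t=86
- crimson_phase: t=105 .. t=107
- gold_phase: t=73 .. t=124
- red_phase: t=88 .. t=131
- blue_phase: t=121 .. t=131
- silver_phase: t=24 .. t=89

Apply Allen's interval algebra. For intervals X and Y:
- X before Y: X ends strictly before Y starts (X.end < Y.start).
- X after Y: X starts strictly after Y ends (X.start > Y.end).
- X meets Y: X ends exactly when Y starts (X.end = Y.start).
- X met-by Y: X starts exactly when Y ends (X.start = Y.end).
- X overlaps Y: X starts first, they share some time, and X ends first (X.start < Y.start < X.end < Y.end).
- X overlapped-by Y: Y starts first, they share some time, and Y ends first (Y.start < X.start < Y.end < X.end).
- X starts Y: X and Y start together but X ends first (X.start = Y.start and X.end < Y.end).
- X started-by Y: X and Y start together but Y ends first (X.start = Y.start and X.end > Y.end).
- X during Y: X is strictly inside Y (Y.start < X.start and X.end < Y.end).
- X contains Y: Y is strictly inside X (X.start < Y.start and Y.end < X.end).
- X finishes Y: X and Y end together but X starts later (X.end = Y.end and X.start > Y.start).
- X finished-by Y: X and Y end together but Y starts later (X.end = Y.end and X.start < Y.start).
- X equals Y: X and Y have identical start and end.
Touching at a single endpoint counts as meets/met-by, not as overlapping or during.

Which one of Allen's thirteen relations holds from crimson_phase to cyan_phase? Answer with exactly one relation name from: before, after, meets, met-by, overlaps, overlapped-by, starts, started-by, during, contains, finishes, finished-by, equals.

after

crimson_phase = [t=105, t=107]; cyan_phase = [t=30, t=73].
Compare endpoints: crimson_phase.start > cyan_phase.start, crimson_phase.start > cyan_phase.end, crimson_phase.end > cyan_phase.start, crimson_phase.end > cyan_phase.end.
That pattern is 'after'.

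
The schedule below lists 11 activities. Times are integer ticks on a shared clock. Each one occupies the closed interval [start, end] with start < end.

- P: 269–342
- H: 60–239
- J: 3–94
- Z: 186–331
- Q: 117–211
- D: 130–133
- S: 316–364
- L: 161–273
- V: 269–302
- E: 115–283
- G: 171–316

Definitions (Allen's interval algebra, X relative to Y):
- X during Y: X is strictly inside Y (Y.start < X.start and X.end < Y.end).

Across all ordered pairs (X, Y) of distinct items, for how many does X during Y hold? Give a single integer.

Checking all 110 ordered pairs for relation 'during'; matching pairs in alphabetical order:
(D, E): D during E ✓
(D, H): D during H ✓
(D, Q): D during Q ✓
(L, E): L during E ✓
(Q, E): Q during E ✓
(Q, H): Q during H ✓
(V, G): V during G ✓
(V, Z): V during Z ✓
Count: 8.

8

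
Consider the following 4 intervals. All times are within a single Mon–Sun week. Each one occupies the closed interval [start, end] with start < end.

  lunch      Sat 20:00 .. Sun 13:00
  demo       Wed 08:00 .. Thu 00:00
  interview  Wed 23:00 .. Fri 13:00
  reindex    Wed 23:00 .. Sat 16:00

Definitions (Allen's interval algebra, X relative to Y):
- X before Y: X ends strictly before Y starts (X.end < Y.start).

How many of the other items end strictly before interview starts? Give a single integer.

Target interview = [Wed 23:00, Fri 13:00].
demo [Wed 08:00, Thu 00:00] → overlaps → no.
lunch [Sat 20:00, Sun 13:00] → after → no.
reindex [Wed 23:00, Sat 16:00] → started-by → no.
Total: 0.

0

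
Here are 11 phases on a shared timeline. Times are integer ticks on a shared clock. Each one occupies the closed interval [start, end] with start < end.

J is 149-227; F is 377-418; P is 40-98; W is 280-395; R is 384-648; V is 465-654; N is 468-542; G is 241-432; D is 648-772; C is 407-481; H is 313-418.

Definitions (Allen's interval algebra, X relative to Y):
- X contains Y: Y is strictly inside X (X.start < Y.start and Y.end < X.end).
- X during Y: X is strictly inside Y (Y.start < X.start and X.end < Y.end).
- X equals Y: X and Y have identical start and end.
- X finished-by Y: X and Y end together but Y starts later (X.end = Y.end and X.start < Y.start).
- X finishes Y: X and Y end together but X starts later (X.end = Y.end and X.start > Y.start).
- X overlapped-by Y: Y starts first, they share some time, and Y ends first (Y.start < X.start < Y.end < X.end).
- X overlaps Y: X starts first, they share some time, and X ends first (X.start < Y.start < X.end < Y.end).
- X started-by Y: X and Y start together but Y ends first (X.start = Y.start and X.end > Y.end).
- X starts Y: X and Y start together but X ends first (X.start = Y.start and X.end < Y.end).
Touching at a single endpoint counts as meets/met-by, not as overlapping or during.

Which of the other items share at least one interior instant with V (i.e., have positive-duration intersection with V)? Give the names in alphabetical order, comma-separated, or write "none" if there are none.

C, D, N, R

Target V = [465, 654].
C [407, 481] → overlaps → yes.
D [648, 772] → overlapped-by → yes.
F [377, 418] → before → no.
G [241, 432] → before → no.
H [313, 418] → before → no.
J [149, 227] → before → no.
N [468, 542] → during → yes.
P [40, 98] → before → no.
R [384, 648] → overlaps → yes.
W [280, 395] → before → no.
Result: C, D, N, R.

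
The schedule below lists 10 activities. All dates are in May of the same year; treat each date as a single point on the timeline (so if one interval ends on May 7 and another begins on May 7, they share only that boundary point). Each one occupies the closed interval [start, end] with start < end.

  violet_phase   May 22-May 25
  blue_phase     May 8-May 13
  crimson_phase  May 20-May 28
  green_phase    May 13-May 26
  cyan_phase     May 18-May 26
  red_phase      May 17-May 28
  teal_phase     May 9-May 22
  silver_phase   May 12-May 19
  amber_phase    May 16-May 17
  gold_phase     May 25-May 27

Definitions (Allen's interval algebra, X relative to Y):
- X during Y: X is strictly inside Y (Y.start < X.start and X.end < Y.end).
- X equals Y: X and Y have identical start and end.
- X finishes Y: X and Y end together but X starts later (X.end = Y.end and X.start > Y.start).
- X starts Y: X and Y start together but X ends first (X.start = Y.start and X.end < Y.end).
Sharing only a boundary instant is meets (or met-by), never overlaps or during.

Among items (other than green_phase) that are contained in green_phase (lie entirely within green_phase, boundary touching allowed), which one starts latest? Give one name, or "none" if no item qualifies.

Target green_phase = [May 13, May 26].
amber_phase [May 16, May 17] → during → candidate.
blue_phase [May 8, May 13] → meets → excluded.
crimson_phase [May 20, May 28] → overlapped-by → excluded.
cyan_phase [May 18, May 26] → finishes → candidate.
gold_phase [May 25, May 27] → overlapped-by → excluded.
red_phase [May 17, May 28] → overlapped-by → excluded.
silver_phase [May 12, May 19] → overlaps → excluded.
teal_phase [May 9, May 22] → overlaps → excluded.
violet_phase [May 22, May 25] → during → candidate.
Among candidates, latest start is May 22 → violet_phase.

violet_phase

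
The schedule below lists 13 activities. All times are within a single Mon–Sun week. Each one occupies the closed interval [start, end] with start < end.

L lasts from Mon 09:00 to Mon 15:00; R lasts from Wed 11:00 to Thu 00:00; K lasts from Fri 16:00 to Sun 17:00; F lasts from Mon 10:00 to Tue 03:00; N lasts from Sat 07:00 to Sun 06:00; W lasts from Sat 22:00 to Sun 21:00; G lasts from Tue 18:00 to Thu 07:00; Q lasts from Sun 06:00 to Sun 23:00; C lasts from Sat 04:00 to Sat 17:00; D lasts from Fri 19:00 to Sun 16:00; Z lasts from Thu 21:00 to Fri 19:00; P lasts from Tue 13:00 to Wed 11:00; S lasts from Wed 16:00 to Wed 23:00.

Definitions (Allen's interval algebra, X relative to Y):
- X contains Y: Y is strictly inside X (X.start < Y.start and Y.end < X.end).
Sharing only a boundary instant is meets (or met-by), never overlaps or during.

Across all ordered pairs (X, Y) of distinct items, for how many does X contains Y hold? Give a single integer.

8

Checking all 156 ordered pairs for relation 'contains'; matching pairs in alphabetical order:
(D, C): D contains C ✓
(D, N): D contains N ✓
(G, R): G contains R ✓
(G, S): G contains S ✓
(K, C): K contains C ✓
(K, D): K contains D ✓
(K, N): K contains N ✓
(R, S): R contains S ✓
Count: 8.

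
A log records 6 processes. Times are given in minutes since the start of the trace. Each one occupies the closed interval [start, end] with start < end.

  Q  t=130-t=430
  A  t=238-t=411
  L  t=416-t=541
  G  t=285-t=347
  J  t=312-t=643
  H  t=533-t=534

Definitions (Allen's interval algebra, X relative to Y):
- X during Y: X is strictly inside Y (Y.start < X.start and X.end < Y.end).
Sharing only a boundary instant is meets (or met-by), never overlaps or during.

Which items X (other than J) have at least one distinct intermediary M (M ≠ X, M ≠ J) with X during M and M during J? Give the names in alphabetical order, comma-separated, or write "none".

H

Target J = [t=312, t=643].
Intermediaries M with M during J: H, L.
Via H — items with X during H: none.
Via L — items with X during L: H.
Union: H.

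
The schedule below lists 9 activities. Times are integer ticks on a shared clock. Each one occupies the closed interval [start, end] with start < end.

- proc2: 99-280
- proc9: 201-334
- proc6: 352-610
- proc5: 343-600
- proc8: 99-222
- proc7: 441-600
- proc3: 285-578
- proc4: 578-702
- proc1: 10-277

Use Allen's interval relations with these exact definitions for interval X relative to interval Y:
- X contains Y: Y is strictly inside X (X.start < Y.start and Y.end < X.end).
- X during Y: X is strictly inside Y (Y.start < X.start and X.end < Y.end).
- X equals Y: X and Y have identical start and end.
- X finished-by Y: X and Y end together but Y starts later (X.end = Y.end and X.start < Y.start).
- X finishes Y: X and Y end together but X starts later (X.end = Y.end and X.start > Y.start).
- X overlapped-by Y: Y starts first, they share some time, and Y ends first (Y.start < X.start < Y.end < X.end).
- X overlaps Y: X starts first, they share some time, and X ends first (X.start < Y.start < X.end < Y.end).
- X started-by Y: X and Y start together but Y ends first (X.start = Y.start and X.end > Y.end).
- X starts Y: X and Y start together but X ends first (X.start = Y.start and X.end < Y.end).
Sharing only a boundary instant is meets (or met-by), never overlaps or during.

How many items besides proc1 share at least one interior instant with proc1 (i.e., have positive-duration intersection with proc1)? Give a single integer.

3

Target proc1 = [10, 277].
proc2 [99, 280] → overlapped-by → counts.
proc3 [285, 578] → after → no.
proc4 [578, 702] → after → no.
proc5 [343, 600] → after → no.
proc6 [352, 610] → after → no.
proc7 [441, 600] → after → no.
proc8 [99, 222] → during → counts.
proc9 [201, 334] → overlapped-by → counts.
Total: 3.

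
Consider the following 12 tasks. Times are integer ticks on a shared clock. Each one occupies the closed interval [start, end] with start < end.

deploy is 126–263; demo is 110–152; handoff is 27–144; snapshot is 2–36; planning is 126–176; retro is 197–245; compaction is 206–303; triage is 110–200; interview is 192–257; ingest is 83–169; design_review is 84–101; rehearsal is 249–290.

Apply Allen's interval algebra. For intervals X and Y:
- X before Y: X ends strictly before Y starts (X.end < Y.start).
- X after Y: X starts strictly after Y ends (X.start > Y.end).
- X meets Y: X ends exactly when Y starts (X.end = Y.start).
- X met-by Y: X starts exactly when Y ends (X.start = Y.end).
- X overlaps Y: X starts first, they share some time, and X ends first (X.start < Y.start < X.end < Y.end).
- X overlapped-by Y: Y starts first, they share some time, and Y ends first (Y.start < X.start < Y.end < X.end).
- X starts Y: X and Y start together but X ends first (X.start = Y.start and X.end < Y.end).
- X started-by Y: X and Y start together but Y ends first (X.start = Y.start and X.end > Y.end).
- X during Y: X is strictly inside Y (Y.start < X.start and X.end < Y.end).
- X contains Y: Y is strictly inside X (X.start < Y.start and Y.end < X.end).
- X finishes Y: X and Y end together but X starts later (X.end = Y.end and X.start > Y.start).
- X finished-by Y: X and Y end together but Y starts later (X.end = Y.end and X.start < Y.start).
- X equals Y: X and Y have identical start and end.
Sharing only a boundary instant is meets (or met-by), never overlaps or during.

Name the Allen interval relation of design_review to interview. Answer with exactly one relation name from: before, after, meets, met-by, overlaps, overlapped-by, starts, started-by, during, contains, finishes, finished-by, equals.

before

design_review = [84, 101]; interview = [192, 257].
Compare endpoints: design_review.start < interview.start, design_review.start < interview.end, design_review.end < interview.start, design_review.end < interview.end.
That pattern is 'before'.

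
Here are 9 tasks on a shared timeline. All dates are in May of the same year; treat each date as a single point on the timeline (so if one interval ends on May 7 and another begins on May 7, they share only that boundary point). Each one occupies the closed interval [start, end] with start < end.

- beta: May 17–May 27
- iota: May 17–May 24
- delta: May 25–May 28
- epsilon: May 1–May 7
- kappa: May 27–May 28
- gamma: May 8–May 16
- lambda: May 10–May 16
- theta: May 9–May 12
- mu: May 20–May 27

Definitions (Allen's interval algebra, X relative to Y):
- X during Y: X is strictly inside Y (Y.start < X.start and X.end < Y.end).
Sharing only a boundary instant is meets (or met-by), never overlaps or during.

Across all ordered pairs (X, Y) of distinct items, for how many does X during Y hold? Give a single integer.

1

Checking all 72 ordered pairs for relation 'during'; matching pairs in alphabetical order:
(theta, gamma): theta during gamma ✓
Count: 1.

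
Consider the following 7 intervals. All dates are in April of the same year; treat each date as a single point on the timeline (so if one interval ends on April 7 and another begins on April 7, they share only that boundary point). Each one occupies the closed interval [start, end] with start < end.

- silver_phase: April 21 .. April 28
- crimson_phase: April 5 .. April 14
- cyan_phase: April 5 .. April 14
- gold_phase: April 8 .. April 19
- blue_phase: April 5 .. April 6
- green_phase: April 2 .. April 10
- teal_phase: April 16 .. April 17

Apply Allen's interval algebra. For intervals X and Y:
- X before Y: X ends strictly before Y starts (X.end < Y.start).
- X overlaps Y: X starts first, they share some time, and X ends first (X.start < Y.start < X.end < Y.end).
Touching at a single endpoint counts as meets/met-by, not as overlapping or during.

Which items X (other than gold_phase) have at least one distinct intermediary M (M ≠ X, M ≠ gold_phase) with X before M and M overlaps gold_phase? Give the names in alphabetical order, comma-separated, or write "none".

Target gold_phase = [April 8, April 19].
Intermediaries M with M overlaps gold_phase: crimson_phase, cyan_phase, green_phase.
Via crimson_phase — items with X before crimson_phase: none.
Via cyan_phase — items with X before cyan_phase: none.
Via green_phase — items with X before green_phase: none.
Union: none.

none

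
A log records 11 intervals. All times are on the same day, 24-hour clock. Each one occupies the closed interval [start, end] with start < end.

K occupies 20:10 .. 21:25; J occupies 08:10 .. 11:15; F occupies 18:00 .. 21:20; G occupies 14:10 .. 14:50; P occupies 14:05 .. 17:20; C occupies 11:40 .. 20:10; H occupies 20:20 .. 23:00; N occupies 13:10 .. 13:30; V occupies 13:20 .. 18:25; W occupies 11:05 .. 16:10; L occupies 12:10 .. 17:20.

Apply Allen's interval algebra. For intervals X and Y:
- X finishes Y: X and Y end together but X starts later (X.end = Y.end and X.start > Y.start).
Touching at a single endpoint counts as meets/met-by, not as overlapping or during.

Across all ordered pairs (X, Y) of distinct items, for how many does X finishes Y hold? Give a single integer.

1

Checking all 110 ordered pairs for relation 'finishes'; matching pairs in alphabetical order:
(P, L): P finishes L ✓
Count: 1.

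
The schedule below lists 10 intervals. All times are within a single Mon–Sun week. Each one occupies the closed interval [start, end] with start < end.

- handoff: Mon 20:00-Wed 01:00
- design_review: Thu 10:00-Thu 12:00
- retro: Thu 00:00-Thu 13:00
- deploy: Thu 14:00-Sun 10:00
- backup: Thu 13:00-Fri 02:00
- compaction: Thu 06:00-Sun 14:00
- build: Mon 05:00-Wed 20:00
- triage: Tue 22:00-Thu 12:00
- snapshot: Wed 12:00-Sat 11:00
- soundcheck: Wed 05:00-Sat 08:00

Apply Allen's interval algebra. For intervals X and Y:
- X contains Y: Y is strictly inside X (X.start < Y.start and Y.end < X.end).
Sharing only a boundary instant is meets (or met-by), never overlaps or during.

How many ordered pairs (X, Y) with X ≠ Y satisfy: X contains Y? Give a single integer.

11

Checking all 90 ordered pairs for relation 'contains'; matching pairs in alphabetical order:
(build, handoff): build contains handoff ✓
(compaction, backup): compaction contains backup ✓
(compaction, deploy): compaction contains deploy ✓
(compaction, design_review): compaction contains design_review ✓
(retro, design_review): retro contains design_review ✓
(snapshot, backup): snapshot contains backup ✓
(snapshot, design_review): snapshot contains design_review ✓
(snapshot, retro): snapshot contains retro ✓
(soundcheck, backup): soundcheck contains backup ✓
(soundcheck, design_review): soundcheck contains design_review ✓
(soundcheck, retro): soundcheck contains retro ✓
Count: 11.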